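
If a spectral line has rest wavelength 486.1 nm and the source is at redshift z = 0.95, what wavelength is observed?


lam_obs = lam_emit * (1 + z) = 486.1 * (1 + 0.95) = 947.895

947.895 nm


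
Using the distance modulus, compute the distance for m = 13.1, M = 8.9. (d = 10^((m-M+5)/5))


d = 10^((m - M + 5)/5) = 10^((13.1 - 8.9 + 5)/5) = 69.1831

69.1831 pc


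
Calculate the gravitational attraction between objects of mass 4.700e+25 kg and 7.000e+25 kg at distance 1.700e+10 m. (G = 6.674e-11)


F = G*m1*m2/r^2 = 6.674e-11 * 4.700e+25 * 7.000e+25 / (1.700e+10)^2 = 6.674e-11 * 3.290e+51 / 2.890e+20 = 7.598e+20

7.598e+20 N


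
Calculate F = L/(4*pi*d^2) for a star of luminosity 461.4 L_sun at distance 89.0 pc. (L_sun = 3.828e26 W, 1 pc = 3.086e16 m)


F = L / (4*pi*d^2) = 1.766e+29 / (4*pi*(2.747e+18)^2) = 1.863e-09

1.863e-09 W/m^2


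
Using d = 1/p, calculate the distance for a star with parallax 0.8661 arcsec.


d = 1/p = 1/0.8661 = 1.1546

1.1546 pc


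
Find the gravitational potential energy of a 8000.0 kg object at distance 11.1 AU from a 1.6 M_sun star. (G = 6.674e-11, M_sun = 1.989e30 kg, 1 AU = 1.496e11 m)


M = 1.6 * 1.989e30 kg = 3.1824e+30 kg; r = 11.1 AU * 1.496e11 m/AU = 1.66056e+12 m. U = -GM*m/r = -(6.674e-11 * 3.1824e+30 * 8000.0) / 1.66056e+12 = -1.023e+12

-1.023e+12 J


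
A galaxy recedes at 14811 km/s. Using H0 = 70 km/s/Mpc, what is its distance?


d = v / H0 = 14811 / 70 = 211.5857

211.5857 Mpc


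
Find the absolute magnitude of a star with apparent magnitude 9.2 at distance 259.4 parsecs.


M = m - 5*log10(d) + 5 = 9.2 - 5*log10(259.4) + 5 = 2.1302

2.1302


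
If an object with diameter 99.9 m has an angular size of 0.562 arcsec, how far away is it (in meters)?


D = size / theta_rad, theta_rad = 0.562 * pi/(180*3600) = 2.725e-06, D = 3.667e+07

3.667e+07 m


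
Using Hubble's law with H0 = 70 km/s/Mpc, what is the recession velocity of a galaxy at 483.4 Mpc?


v = H0 * d = 70 * 483.4 = 33838.0

33838.0 km/s


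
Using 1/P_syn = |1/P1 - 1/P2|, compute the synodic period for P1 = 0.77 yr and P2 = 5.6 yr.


1/P_syn = |1/P1 - 1/P2| = |1/0.77 - 1/5.6| => P_syn = 0.8928

0.8928 years


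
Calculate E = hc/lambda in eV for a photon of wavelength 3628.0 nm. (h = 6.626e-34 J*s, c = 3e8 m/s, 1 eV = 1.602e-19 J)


E = hc/lambda = 6.626e-34 * 3e8 / 3.628e-06 = 5.479e-20 J = 0.342 eV

0.342 eV


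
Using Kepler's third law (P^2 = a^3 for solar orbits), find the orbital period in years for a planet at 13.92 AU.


P = a^(3/2) = 13.92^1.5 = 51.9348

51.9348 years


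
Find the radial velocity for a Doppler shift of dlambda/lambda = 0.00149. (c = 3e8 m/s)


v = (dlambda/lambda) * c = 0.00149 * 3e8 = 447000.0

447000.0 m/s


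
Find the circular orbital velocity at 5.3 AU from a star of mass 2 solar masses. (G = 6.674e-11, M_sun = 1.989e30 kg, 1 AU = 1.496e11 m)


v = sqrt(GM/r) = sqrt(6.674e-11 * 3.978e+30 / 7.929e+11) = 18298.7641

18298.7641 m/s


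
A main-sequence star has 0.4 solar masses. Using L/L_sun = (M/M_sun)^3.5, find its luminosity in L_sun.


L/L_sun = (M/M_sun)^3.5 = 0.4^3.5 = 0.0405

0.0405 L_sun


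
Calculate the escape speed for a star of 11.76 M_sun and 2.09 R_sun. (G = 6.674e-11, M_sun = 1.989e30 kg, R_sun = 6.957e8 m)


M = 11.76 * 1.989e30 kg = 2.339064e+31 kg; R = 2.09 * 6.957e8 m = 1.454013e+09 m. v_esc = sqrt(2GM/R) = sqrt(2 * 6.674e-11 * 2.339064e+31 / 1.454013e+09) = 1.465e+06

1.465e+06 m/s


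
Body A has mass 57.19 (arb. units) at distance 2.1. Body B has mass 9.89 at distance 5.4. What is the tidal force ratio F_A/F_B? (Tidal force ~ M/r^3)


Ratio = (M1/r1^3) / (M2/r2^3) = (57.19/2.1^3) / (9.89/5.4^3) = 98.3212

98.3212


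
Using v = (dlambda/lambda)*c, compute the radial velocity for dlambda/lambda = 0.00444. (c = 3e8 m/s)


v = (dlambda/lambda) * c = 0.00444 * 3e8 = 1.332e+06

1.332e+06 m/s


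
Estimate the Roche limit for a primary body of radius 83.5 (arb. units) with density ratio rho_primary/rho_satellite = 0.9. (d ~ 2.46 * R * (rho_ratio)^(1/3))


d_Roche = 2.46 * 83.5 * 0.9^(1/3) = 198.3212

198.3212


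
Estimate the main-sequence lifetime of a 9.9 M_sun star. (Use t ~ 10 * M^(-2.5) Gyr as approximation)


t = 10 * M^(-2.5) = 10 * 9.9^(-2.5) = 0.0324

0.0324 Gyr


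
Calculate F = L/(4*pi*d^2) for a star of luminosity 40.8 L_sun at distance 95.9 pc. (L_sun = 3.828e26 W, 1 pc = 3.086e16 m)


F = L / (4*pi*d^2) = 1.562e+28 / (4*pi*(2.959e+18)^2) = 1.419e-10

1.419e-10 W/m^2


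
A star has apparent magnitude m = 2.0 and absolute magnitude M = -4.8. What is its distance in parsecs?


d = 10^((m - M + 5)/5) = 10^((2.0 - -4.8 + 5)/5) = 229.0868

229.0868 pc


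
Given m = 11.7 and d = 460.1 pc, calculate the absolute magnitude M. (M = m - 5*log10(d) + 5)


M = m - 5*log10(d) + 5 = 11.7 - 5*log10(460.1) + 5 = 3.3857

3.3857


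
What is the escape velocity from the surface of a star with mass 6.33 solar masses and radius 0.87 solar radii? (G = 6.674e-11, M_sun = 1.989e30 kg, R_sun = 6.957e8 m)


M = 6.33 * 1.989e30 kg = 1.259037e+31 kg; R = 0.87 * 6.957e8 m = 6.05259e+08 m. v_esc = sqrt(2GM/R) = sqrt(2 * 6.674e-11 * 1.259037e+31 / 6.05259e+08) = 1.666e+06

1.666e+06 m/s


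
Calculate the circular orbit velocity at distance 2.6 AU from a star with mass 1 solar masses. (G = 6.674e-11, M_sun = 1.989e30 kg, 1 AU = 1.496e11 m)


v = sqrt(GM/r) = sqrt(6.674e-11 * 1.989e+30 / 3.890e+11) = 18473.8759

18473.8759 m/s


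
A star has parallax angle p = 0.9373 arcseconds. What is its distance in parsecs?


d = 1/p = 1/0.9373 = 1.0669

1.0669 pc


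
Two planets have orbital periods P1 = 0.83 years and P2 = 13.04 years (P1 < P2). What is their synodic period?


1/P_syn = |1/P1 - 1/P2| = |1/0.83 - 1/13.04| => P_syn = 0.8864

0.8864 years


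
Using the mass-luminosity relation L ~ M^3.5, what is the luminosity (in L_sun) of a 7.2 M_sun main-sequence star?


L/L_sun = (M/M_sun)^3.5 = 7.2^3.5 = 1001.5295

1001.5295 L_sun


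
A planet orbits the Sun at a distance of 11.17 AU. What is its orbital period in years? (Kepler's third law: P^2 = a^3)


P = a^(3/2) = 11.17^1.5 = 37.3319

37.3319 years


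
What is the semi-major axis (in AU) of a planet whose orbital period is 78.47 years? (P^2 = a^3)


a = P^(2/3) = 78.47^(2/3) = 18.3289

18.3289 AU


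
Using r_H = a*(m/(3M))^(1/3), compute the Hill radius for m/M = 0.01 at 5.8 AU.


r_H = a * (m/3M)^(1/3) = 5.8 * (0.01/3)^(1/3) = 0.8664

0.8664 AU


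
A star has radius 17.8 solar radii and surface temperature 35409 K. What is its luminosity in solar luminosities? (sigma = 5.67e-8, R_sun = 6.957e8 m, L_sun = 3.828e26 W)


R = 17.8 * 6.957e8 m = 1.238346e+10 m. L = 4*pi*R^2*sigma*T^4 = 4*pi*(1.238346e+10)^2 * 5.67e-8 * 35409^4 = 1.717637771e+32 W. L/L_sun = 1.717637771e+32 / 3.828e26 = 448703.7018

448703.7018 L_sun


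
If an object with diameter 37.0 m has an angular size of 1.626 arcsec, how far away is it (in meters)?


D = size / theta_rad, theta_rad = 1.626 * pi/(180*3600) = 7.883e-06, D = 4.694e+06

4.694e+06 m


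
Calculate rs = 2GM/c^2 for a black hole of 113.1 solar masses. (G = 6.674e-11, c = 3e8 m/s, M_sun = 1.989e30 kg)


M = 113.1 * 1.989e30 kg = 2.249559e+32 kg. rs = 2GM/c^2 = 2 * 6.674e-11 * 2.249559e+32 / (3e8)^2 = 333634.5948

333634.5948 m


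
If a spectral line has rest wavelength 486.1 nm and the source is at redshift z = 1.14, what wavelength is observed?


lam_obs = lam_emit * (1 + z) = 486.1 * (1 + 1.14) = 1040.254

1040.254 nm


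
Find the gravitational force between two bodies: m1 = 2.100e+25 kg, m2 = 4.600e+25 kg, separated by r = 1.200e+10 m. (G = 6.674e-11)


F = G*m1*m2/r^2 = 6.674e-11 * 2.100e+25 * 4.600e+25 / (1.200e+10)^2 = 6.674e-11 * 9.660e+50 / 1.440e+20 = 4.477e+20

4.477e+20 N


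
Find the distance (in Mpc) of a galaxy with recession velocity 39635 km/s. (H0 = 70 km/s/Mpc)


d = v / H0 = 39635 / 70 = 566.2143

566.2143 Mpc


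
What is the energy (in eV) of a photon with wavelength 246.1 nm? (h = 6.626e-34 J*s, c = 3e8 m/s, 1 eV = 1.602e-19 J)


E = hc/lambda = 6.626e-34 * 3e8 / 2.461e-07 = 8.077e-19 J = 5.042 eV

5.042 eV


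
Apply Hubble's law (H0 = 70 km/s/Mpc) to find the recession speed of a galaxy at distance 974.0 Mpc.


v = H0 * d = 70 * 974.0 = 68180.0

68180.0 km/s


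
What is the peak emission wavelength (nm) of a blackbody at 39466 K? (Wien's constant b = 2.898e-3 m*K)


lam_max = b / T = 2.898e-3 / 39466 = 7.343e-08 m = 73.4303 nm

73.4303 nm


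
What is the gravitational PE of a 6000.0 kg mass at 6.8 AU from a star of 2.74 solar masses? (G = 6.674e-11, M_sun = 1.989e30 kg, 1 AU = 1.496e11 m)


M = 2.74 * 1.989e30 kg = 5.44986e+30 kg; r = 6.8 AU * 1.496e11 m/AU = 1.01728e+12 m. U = -GM*m/r = -(6.674e-11 * 5.44986e+30 * 6000.0) / 1.01728e+12 = -2.145e+12

-2.145e+12 J


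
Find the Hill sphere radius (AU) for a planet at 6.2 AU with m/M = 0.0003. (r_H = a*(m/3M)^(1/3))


r_H = a * (m/3M)^(1/3) = 6.2 * (0.0003/3)^(1/3) = 0.2878

0.2878 AU


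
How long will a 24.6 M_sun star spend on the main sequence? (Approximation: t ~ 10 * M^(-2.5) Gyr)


t = 10 * M^(-2.5) = 10 * 24.6^(-2.5) = 0.0033

0.0033 Gyr


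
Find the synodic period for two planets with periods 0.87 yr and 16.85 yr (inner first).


1/P_syn = |1/P1 - 1/P2| = |1/0.87 - 1/16.85| => P_syn = 0.9174

0.9174 years


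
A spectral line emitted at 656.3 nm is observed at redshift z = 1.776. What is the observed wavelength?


lam_obs = lam_emit * (1 + z) = 656.3 * (1 + 1.776) = 1821.8888

1821.8888 nm


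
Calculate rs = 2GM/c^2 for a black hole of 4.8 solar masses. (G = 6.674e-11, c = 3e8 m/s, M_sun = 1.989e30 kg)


M = 4.8 * 1.989e30 kg = 9.5472e+30 kg. rs = 2GM/c^2 = 2 * 6.674e-11 * 9.5472e+30 / (3e8)^2 = 14159.5584

14159.5584 m


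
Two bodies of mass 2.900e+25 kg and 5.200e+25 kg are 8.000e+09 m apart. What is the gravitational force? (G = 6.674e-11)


F = G*m1*m2/r^2 = 6.674e-11 * 2.900e+25 * 5.200e+25 / (8.000e+09)^2 = 6.674e-11 * 1.508e+51 / 6.400e+19 = 1.573e+21

1.573e+21 N


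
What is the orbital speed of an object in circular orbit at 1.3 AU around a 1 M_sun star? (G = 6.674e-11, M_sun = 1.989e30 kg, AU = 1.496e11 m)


v = sqrt(GM/r) = sqrt(6.674e-11 * 1.989e+30 / 1.945e+11) = 26126.0059

26126.0059 m/s


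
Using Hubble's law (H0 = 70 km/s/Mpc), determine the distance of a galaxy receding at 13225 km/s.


d = v / H0 = 13225 / 70 = 188.9286

188.9286 Mpc


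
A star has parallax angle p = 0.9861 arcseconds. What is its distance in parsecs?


d = 1/p = 1/0.9861 = 1.0141

1.0141 pc


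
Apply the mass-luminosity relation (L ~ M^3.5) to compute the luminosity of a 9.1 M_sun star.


L/L_sun = (M/M_sun)^3.5 = 9.1^3.5 = 2273.2378

2273.2378 L_sun


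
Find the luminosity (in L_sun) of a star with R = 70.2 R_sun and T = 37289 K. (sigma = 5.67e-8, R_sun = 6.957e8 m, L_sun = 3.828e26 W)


R = 70.2 * 6.957e8 m = 4.883814e+10 m. L = 4*pi*R^2*sigma*T^4 = 4*pi*(4.883814e+10)^2 * 5.67e-8 * 37289^4 = 3.285746857e+33 W. L/L_sun = 3.285746857e+33 / 3.828e26 = 8.583e+06

8.583e+06 L_sun


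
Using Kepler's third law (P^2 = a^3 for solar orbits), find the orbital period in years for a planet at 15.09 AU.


P = a^(3/2) = 15.09^1.5 = 58.6184

58.6184 years


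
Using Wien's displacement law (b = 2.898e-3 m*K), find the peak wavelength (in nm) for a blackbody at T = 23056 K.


lam_max = b / T = 2.898e-3 / 23056 = 1.257e-07 m = 125.694 nm

125.694 nm


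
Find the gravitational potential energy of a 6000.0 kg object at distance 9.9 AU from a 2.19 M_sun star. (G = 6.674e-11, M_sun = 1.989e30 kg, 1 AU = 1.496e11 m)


M = 2.19 * 1.989e30 kg = 4.35591e+30 kg; r = 9.9 AU * 1.496e11 m/AU = 1.48104e+12 m. U = -GM*m/r = -(6.674e-11 * 4.35591e+30 * 6000.0) / 1.48104e+12 = -1.178e+12

-1.178e+12 J


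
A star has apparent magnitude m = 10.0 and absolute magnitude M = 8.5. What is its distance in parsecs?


d = 10^((m - M + 5)/5) = 10^((10.0 - 8.5 + 5)/5) = 19.9526

19.9526 pc


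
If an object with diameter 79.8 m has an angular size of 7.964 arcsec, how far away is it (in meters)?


D = size / theta_rad, theta_rad = 7.964 * pi/(180*3600) = 3.861e-05, D = 2.067e+06

2.067e+06 m


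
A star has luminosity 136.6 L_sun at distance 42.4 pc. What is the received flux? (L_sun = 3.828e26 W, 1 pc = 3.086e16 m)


F = L / (4*pi*d^2) = 5.229e+28 / (4*pi*(1.308e+18)^2) = 2.430e-09

2.430e-09 W/m^2


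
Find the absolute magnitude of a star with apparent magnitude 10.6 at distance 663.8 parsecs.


M = m - 5*log10(d) + 5 = 10.6 - 5*log10(663.8) + 5 = 1.4898

1.4898


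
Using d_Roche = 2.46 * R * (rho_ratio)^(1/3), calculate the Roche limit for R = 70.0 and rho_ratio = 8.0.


d_Roche = 2.46 * 70.0 * 8.0^(1/3) = 344.4

344.4


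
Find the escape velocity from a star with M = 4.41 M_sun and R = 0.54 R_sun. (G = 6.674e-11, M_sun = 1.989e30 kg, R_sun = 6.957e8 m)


M = 4.41 * 1.989e30 kg = 8.77149e+30 kg; R = 0.54 * 6.957e8 m = 3.75678e+08 m. v_esc = sqrt(2GM/R) = sqrt(2 * 6.674e-11 * 8.77149e+30 / 3.75678e+08) = 1.765e+06

1.765e+06 m/s


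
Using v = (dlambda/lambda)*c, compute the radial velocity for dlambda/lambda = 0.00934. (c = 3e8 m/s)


v = (dlambda/lambda) * c = 0.00934 * 3e8 = 2.802e+06

2.802e+06 m/s


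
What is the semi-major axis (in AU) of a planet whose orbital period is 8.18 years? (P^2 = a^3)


a = P^(2/3) = 8.18^(2/3) = 4.0598

4.0598 AU


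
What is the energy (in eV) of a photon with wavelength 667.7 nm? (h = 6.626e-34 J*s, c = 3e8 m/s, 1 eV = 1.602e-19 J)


E = hc/lambda = 6.626e-34 * 3e8 / 6.677e-07 = 2.977e-19 J = 1.8584 eV

1.8584 eV


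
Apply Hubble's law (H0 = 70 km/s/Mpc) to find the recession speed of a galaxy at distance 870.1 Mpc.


v = H0 * d = 70 * 870.1 = 60907.0

60907.0 km/s


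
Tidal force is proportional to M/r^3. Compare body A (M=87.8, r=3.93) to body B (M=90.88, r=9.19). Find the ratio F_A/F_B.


Ratio = (M1/r1^3) / (M2/r2^3) = (87.8/3.93^3) / (90.88/9.19^3) = 12.3536

12.3536


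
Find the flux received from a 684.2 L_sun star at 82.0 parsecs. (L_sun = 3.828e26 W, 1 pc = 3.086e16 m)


F = L / (4*pi*d^2) = 2.619e+29 / (4*pi*(2.531e+18)^2) = 3.255e-09

3.255e-09 W/m^2


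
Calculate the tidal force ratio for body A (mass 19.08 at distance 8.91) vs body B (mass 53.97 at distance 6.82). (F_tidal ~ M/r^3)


Ratio = (M1/r1^3) / (M2/r2^3) = (19.08/8.91^3) / (53.97/6.82^3) = 0.1585

0.1585


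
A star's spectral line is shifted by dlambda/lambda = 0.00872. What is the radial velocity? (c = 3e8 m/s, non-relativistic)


v = (dlambda/lambda) * c = 0.00872 * 3e8 = 2.616e+06

2.616e+06 m/s


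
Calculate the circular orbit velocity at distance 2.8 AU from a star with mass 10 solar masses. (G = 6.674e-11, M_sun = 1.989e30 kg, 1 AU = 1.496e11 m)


v = sqrt(GM/r) = sqrt(6.674e-11 * 1.989e+31 / 4.189e+11) = 56294.4629

56294.4629 m/s


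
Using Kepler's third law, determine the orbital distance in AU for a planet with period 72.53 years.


a = P^(2/3) = 72.53^(2/3) = 17.3918

17.3918 AU


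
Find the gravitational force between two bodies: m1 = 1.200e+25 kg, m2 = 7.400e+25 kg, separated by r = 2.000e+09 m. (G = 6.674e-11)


F = G*m1*m2/r^2 = 6.674e-11 * 1.200e+25 * 7.400e+25 / (2.000e+09)^2 = 6.674e-11 * 8.880e+50 / 4.000e+18 = 1.482e+22

1.482e+22 N


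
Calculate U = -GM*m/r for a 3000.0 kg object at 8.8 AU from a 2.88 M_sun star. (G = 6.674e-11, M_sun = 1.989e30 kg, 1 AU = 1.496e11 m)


M = 2.88 * 1.989e30 kg = 5.72832e+30 kg; r = 8.8 AU * 1.496e11 m/AU = 1.31648e+12 m. U = -GM*m/r = -(6.674e-11 * 5.72832e+30 * 3000.0) / 1.31648e+12 = -8.712e+11

-8.712e+11 J


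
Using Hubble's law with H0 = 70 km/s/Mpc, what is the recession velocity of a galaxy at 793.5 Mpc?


v = H0 * d = 70 * 793.5 = 55545.0

55545.0 km/s


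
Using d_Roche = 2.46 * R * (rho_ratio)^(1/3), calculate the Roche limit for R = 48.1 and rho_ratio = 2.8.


d_Roche = 2.46 * 48.1 * 2.8^(1/3) = 166.7757

166.7757


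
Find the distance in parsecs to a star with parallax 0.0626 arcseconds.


d = 1/p = 1/0.0626 = 15.9744

15.9744 pc


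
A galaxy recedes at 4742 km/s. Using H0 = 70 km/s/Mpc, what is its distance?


d = v / H0 = 4742 / 70 = 67.7429

67.7429 Mpc


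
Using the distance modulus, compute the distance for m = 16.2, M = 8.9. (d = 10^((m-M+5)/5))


d = 10^((m - M + 5)/5) = 10^((16.2 - 8.9 + 5)/5) = 288.4032

288.4032 pc


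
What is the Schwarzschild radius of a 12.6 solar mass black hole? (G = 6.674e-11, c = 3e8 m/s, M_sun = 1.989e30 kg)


M = 12.6 * 1.989e30 kg = 2.50614e+31 kg. rs = 2GM/c^2 = 2 * 6.674e-11 * 2.50614e+31 / (3e8)^2 = 37168.8408

37168.8408 m


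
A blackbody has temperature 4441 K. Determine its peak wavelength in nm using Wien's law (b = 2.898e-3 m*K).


lam_max = b / T = 2.898e-3 / 4441 = 6.526e-07 m = 652.5557 nm

652.5557 nm


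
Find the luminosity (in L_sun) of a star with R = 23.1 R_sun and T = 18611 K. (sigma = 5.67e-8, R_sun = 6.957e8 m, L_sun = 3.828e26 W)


R = 23.1 * 6.957e8 m = 1.607067e+10 m. L = 4*pi*R^2*sigma*T^4 = 4*pi*(1.607067e+10)^2 * 5.67e-8 * 18611^4 = 2.207698314e+31 W. L/L_sun = 2.207698314e+31 / 3.828e26 = 57672.3697

57672.3697 L_sun


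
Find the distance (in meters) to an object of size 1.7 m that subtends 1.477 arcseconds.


D = size / theta_rad, theta_rad = 1.477 * pi/(180*3600) = 7.161e-06, D = 237407.0214

237407.0214 m


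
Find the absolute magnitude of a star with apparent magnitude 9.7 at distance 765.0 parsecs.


M = m - 5*log10(d) + 5 = 9.7 - 5*log10(765.0) + 5 = 0.2817

0.2817


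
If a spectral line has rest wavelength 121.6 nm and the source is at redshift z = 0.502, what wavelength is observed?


lam_obs = lam_emit * (1 + z) = 121.6 * (1 + 0.502) = 182.6432

182.6432 nm


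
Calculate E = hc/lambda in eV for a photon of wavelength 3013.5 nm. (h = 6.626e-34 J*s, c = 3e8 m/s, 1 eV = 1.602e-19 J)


E = hc/lambda = 6.626e-34 * 3e8 / 3.014e-06 = 6.596e-20 J = 0.4118 eV

0.4118 eV


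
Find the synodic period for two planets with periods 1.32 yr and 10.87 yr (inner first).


1/P_syn = |1/P1 - 1/P2| = |1/1.32 - 1/10.87| => P_syn = 1.5025

1.5025 years


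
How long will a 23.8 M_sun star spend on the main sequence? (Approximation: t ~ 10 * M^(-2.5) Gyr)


t = 10 * M^(-2.5) = 10 * 23.8^(-2.5) = 0.0036

0.0036 Gyr


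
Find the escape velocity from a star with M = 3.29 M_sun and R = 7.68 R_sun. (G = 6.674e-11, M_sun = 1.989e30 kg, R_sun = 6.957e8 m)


M = 3.29 * 1.989e30 kg = 6.54381e+30 kg; R = 7.68 * 6.957e8 m = 5.342976e+09 m. v_esc = sqrt(2GM/R) = sqrt(2 * 6.674e-11 * 6.54381e+30 / 5.342976e+09) = 404326.1476

404326.1476 m/s


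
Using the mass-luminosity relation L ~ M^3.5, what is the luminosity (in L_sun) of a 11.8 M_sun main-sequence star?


L/L_sun = (M/M_sun)^3.5 = 11.8^3.5 = 5644.0003

5644.0003 L_sun


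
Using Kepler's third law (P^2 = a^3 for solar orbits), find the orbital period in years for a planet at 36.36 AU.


P = a^(3/2) = 36.36^1.5 = 219.2481

219.2481 years


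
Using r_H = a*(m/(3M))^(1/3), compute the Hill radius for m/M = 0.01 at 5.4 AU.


r_H = a * (m/3M)^(1/3) = 5.4 * (0.01/3)^(1/3) = 0.8067

0.8067 AU


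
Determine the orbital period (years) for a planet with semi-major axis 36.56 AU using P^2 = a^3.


P = a^(3/2) = 36.56^1.5 = 221.0595

221.0595 years


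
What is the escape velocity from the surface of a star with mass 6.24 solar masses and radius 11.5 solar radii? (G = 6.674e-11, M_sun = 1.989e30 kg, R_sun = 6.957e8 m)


M = 6.24 * 1.989e30 kg = 1.241136e+31 kg; R = 11.5 * 6.957e8 m = 8.00055e+09 m. v_esc = sqrt(2GM/R) = sqrt(2 * 6.674e-11 * 1.241136e+31 / 8.00055e+09) = 455048.6849

455048.6849 m/s


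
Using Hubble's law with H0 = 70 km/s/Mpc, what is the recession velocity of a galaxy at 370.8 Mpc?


v = H0 * d = 70 * 370.8 = 25956.0

25956.0 km/s


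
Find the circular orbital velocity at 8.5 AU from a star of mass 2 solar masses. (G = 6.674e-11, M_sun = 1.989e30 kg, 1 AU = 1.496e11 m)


v = sqrt(GM/r) = sqrt(6.674e-11 * 3.978e+30 / 1.272e+12) = 14449.4139

14449.4139 m/s


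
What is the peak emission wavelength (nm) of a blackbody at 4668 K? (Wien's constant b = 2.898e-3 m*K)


lam_max = b / T = 2.898e-3 / 4668 = 6.208e-07 m = 620.8226 nm

620.8226 nm


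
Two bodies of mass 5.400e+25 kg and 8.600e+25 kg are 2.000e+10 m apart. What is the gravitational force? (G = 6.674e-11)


F = G*m1*m2/r^2 = 6.674e-11 * 5.400e+25 * 8.600e+25 / (2.000e+10)^2 = 6.674e-11 * 4.644e+51 / 4.000e+20 = 7.749e+20

7.749e+20 N


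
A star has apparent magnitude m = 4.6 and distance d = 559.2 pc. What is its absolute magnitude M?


M = m - 5*log10(d) + 5 = 4.6 - 5*log10(559.2) + 5 = -4.1378

-4.1378


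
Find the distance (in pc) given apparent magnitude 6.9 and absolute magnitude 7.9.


d = 10^((m - M + 5)/5) = 10^((6.9 - 7.9 + 5)/5) = 6.3096

6.3096 pc


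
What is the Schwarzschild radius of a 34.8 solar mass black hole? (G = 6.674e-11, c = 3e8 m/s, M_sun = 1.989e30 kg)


M = 34.8 * 1.989e30 kg = 6.92172e+31 kg. rs = 2GM/c^2 = 2 * 6.674e-11 * 6.92172e+31 / (3e8)^2 = 102656.7984

102656.7984 m


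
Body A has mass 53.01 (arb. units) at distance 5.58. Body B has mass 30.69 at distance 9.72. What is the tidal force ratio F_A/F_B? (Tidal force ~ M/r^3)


Ratio = (M1/r1^3) / (M2/r2^3) = (53.01/5.58^3) / (30.69/9.72^3) = 9.1297

9.1297


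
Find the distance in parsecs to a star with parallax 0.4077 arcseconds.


d = 1/p = 1/0.4077 = 2.4528

2.4528 pc


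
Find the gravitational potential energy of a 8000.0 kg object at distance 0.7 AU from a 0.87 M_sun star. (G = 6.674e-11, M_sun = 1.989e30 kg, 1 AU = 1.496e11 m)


M = 0.87 * 1.989e30 kg = 1.73043e+30 kg; r = 0.7 AU * 1.496e11 m/AU = 1.0472e+11 m. U = -GM*m/r = -(6.674e-11 * 1.73043e+30 * 8000.0) / 1.0472e+11 = -8.823e+12

-8.823e+12 J


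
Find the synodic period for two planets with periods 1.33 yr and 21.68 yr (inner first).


1/P_syn = |1/P1 - 1/P2| = |1/1.33 - 1/21.68| => P_syn = 1.4169

1.4169 years


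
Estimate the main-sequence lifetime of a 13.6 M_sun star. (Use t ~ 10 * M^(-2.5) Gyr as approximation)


t = 10 * M^(-2.5) = 10 * 13.6^(-2.5) = 0.0147

0.0147 Gyr


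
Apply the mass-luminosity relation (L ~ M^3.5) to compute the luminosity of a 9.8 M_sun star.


L/L_sun = (M/M_sun)^3.5 = 9.8^3.5 = 2946.397

2946.397 L_sun


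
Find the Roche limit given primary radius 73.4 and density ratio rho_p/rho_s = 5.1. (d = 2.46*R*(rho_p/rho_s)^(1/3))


d_Roche = 2.46 * 73.4 * 5.1^(1/3) = 310.8049

310.8049


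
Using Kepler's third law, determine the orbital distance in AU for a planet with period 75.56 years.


a = P^(2/3) = 75.56^(2/3) = 17.8729

17.8729 AU


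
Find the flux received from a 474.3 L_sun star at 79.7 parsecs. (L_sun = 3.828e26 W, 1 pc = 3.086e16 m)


F = L / (4*pi*d^2) = 1.816e+29 / (4*pi*(2.460e+18)^2) = 2.388e-09

2.388e-09 W/m^2


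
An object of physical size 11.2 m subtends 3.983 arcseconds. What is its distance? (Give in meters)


D = size / theta_rad, theta_rad = 3.983 * pi/(180*3600) = 1.931e-05, D = 580006.4851

580006.4851 m


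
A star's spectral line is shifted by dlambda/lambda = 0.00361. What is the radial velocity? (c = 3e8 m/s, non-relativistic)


v = (dlambda/lambda) * c = 0.00361 * 3e8 = 1.083e+06

1.083e+06 m/s


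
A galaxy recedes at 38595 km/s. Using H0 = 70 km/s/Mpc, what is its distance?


d = v / H0 = 38595 / 70 = 551.3571

551.3571 Mpc


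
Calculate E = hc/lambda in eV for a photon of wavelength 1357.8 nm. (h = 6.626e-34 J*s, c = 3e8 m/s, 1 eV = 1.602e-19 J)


E = hc/lambda = 6.626e-34 * 3e8 / 1.358e-06 = 1.464e-19 J = 0.9138 eV

0.9138 eV


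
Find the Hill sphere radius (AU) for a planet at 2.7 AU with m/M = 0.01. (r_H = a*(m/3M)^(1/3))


r_H = a * (m/3M)^(1/3) = 2.7 * (0.01/3)^(1/3) = 0.4033

0.4033 AU


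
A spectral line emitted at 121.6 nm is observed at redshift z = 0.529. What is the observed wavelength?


lam_obs = lam_emit * (1 + z) = 121.6 * (1 + 0.529) = 185.9264

185.9264 nm


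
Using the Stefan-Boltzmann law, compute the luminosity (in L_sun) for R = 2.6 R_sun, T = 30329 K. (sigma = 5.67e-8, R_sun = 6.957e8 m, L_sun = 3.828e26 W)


R = 2.6 * 6.957e8 m = 1.80882e+09 m. L = 4*pi*R^2*sigma*T^4 = 4*pi*(1.80882e+09)^2 * 5.67e-8 * 30329^4 = 1.972495359e+30 W. L/L_sun = 1.972495359e+30 / 3.828e26 = 5152.8092

5152.8092 L_sun


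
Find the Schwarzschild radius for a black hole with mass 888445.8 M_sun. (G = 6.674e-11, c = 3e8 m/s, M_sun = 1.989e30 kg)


M = 888445.8 * 1.989e30 kg = 1.767118696e+36 kg. rs = 2GM/c^2 = 2 * 6.674e-11 * 1.767118696e+36 / (3e8)^2 = 2.621e+09

2.621e+09 m


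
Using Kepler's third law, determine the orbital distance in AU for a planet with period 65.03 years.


a = P^(2/3) = 65.03^(2/3) = 16.1712

16.1712 AU


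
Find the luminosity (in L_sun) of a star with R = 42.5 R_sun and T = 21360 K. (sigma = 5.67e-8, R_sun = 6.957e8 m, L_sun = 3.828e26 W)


R = 42.5 * 6.957e8 m = 2.956725e+10 m. L = 4*pi*R^2*sigma*T^4 = 4*pi*(2.956725e+10)^2 * 5.67e-8 * 21360^4 = 1.296641099e+32 W. L/L_sun = 1.296641099e+32 / 3.828e26 = 338725.47

338725.47 L_sun


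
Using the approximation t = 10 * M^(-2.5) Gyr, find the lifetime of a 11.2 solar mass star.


t = 10 * M^(-2.5) = 10 * 11.2^(-2.5) = 0.0238

0.0238 Gyr


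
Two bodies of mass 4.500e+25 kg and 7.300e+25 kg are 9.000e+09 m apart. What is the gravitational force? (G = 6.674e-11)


F = G*m1*m2/r^2 = 6.674e-11 * 4.500e+25 * 7.300e+25 / (9.000e+09)^2 = 6.674e-11 * 3.285e+51 / 8.100e+19 = 2.707e+21

2.707e+21 N


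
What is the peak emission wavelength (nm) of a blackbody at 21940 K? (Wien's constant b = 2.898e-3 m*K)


lam_max = b / T = 2.898e-3 / 21940 = 1.321e-07 m = 132.0875 nm

132.0875 nm


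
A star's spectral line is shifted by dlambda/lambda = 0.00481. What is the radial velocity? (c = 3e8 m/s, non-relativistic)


v = (dlambda/lambda) * c = 0.00481 * 3e8 = 1.443e+06

1.443e+06 m/s


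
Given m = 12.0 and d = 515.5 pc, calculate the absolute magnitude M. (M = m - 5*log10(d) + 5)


M = m - 5*log10(d) + 5 = 12.0 - 5*log10(515.5) + 5 = 3.4389

3.4389


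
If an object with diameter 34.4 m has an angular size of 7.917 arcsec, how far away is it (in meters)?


D = size / theta_rad, theta_rad = 7.917 * pi/(180*3600) = 3.838e-05, D = 896237.1271

896237.1271 m


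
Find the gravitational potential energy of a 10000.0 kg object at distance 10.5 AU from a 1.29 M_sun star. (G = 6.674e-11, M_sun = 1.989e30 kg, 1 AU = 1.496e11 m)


M = 1.29 * 1.989e30 kg = 2.56581e+30 kg; r = 10.5 AU * 1.496e11 m/AU = 1.5708e+12 m. U = -GM*m/r = -(6.674e-11 * 2.56581e+30 * 10000.0) / 1.5708e+12 = -1.090e+12

-1.090e+12 J


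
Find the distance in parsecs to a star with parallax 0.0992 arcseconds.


d = 1/p = 1/0.0992 = 10.0806

10.0806 pc


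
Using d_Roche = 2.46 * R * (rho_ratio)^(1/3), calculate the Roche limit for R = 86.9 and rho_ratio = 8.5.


d_Roche = 2.46 * 86.9 * 8.5^(1/3) = 436.2759

436.2759


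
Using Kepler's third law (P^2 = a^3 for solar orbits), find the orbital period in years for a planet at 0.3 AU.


P = a^(3/2) = 0.3^1.5 = 0.1643

0.1643 years


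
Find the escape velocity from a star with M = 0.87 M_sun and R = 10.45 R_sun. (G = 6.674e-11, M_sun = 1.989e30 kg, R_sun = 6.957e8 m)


M = 0.87 * 1.989e30 kg = 1.73043e+30 kg; R = 10.45 * 6.957e8 m = 7.270065e+09 m. v_esc = sqrt(2GM/R) = sqrt(2 * 6.674e-11 * 1.73043e+30 / 7.270065e+09) = 178244.4311

178244.4311 m/s


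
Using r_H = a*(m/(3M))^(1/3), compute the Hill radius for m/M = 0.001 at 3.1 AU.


r_H = a * (m/3M)^(1/3) = 3.1 * (0.001/3)^(1/3) = 0.2149

0.2149 AU


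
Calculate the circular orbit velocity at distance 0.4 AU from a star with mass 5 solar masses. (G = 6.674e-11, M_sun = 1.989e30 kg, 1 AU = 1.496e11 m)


v = sqrt(GM/r) = sqrt(6.674e-11 * 9.945e+30 / 5.984e+10) = 105317.2966

105317.2966 m/s


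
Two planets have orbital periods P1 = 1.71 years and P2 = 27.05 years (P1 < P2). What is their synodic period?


1/P_syn = |1/P1 - 1/P2| = |1/1.71 - 1/27.05| => P_syn = 1.8254

1.8254 years


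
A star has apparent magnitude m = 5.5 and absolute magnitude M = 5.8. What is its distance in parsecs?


d = 10^((m - M + 5)/5) = 10^((5.5 - 5.8 + 5)/5) = 8.7096

8.7096 pc


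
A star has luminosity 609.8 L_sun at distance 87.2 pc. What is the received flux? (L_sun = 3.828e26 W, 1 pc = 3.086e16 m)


F = L / (4*pi*d^2) = 2.334e+29 / (4*pi*(2.691e+18)^2) = 2.565e-09

2.565e-09 W/m^2


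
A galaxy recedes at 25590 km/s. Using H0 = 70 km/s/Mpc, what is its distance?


d = v / H0 = 25590 / 70 = 365.5714

365.5714 Mpc


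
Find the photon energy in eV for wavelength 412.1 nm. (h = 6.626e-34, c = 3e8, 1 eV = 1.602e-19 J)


E = hc/lambda = 6.626e-34 * 3e8 / 4.121e-07 = 4.824e-19 J = 3.011 eV

3.011 eV


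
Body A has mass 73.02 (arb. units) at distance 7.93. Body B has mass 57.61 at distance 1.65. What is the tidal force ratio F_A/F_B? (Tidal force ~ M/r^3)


Ratio = (M1/r1^3) / (M2/r2^3) = (73.02/7.93^3) / (57.61/1.65^3) = 0.0114

0.0114


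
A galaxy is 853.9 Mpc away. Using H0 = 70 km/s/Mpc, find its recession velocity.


v = H0 * d = 70 * 853.9 = 59773.0

59773.0 km/s


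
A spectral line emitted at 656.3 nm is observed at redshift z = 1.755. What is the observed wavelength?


lam_obs = lam_emit * (1 + z) = 656.3 * (1 + 1.755) = 1808.1065

1808.1065 nm


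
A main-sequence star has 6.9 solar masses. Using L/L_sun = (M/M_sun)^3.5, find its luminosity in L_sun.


L/L_sun = (M/M_sun)^3.5 = 6.9^3.5 = 862.9225

862.9225 L_sun


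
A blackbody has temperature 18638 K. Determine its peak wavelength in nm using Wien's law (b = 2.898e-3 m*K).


lam_max = b / T = 2.898e-3 / 18638 = 1.555e-07 m = 155.4888 nm

155.4888 nm


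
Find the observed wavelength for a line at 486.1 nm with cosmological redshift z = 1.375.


lam_obs = lam_emit * (1 + z) = 486.1 * (1 + 1.375) = 1154.4875

1154.4875 nm


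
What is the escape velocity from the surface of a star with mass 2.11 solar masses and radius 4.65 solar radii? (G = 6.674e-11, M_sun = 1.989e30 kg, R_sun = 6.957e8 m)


M = 2.11 * 1.989e30 kg = 4.19679e+30 kg; R = 4.65 * 6.957e8 m = 3.235005e+09 m. v_esc = sqrt(2GM/R) = sqrt(2 * 6.674e-11 * 4.19679e+30 / 3.235005e+09) = 416130.2047

416130.2047 m/s


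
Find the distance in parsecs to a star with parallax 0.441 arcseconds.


d = 1/p = 1/0.441 = 2.2676

2.2676 pc


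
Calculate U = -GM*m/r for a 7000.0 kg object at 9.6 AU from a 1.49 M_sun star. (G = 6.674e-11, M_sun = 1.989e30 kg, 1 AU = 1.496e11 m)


M = 1.49 * 1.989e30 kg = 2.96361e+30 kg; r = 9.6 AU * 1.496e11 m/AU = 1.43616e+12 m. U = -GM*m/r = -(6.674e-11 * 2.96361e+30 * 7000.0) / 1.43616e+12 = -9.641e+11

-9.641e+11 J


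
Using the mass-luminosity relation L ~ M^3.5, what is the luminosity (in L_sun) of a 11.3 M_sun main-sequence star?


L/L_sun = (M/M_sun)^3.5 = 11.3^3.5 = 4850.3665

4850.3665 L_sun


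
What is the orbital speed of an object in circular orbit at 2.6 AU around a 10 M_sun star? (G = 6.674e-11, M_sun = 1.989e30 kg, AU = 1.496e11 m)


v = sqrt(GM/r) = sqrt(6.674e-11 * 1.989e+31 / 3.890e+11) = 58419.5251

58419.5251 m/s


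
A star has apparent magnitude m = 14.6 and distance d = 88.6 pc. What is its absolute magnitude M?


M = m - 5*log10(d) + 5 = 14.6 - 5*log10(88.6) + 5 = 9.8628

9.8628


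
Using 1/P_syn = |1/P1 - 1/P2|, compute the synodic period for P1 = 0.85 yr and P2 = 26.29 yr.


1/P_syn = |1/P1 - 1/P2| = |1/0.85 - 1/26.29| => P_syn = 0.8784

0.8784 years


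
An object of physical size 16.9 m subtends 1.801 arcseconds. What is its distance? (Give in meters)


D = size / theta_rad, theta_rad = 1.801 * pi/(180*3600) = 8.731e-06, D = 1.936e+06

1.936e+06 m


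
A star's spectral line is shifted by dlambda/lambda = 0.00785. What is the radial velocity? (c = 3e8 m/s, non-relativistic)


v = (dlambda/lambda) * c = 0.00785 * 3e8 = 2.355e+06

2.355e+06 m/s


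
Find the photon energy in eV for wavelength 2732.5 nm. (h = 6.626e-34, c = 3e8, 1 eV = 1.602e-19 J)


E = hc/lambda = 6.626e-34 * 3e8 / 2.733e-06 = 7.275e-20 J = 0.4541 eV

0.4541 eV


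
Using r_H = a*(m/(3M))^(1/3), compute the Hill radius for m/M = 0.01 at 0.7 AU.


r_H = a * (m/3M)^(1/3) = 0.7 * (0.01/3)^(1/3) = 0.1046

0.1046 AU


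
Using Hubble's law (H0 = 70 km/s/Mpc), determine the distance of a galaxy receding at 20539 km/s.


d = v / H0 = 20539 / 70 = 293.4143

293.4143 Mpc


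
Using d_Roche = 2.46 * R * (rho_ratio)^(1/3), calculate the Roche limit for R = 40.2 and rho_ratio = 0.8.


d_Roche = 2.46 * 40.2 * 0.8^(1/3) = 91.8032

91.8032


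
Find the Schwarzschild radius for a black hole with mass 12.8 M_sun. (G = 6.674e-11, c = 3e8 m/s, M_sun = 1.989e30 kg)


M = 12.8 * 1.989e30 kg = 2.54592e+31 kg. rs = 2GM/c^2 = 2 * 6.674e-11 * 2.54592e+31 / (3e8)^2 = 37758.8224

37758.8224 m


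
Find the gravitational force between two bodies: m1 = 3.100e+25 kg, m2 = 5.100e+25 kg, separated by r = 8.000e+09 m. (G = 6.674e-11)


F = G*m1*m2/r^2 = 6.674e-11 * 3.100e+25 * 5.100e+25 / (8.000e+09)^2 = 6.674e-11 * 1.581e+51 / 6.400e+19 = 1.649e+21

1.649e+21 N


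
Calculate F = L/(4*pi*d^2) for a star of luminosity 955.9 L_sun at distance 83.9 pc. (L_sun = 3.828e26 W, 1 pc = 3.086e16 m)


F = L / (4*pi*d^2) = 3.659e+29 / (4*pi*(2.589e+18)^2) = 4.344e-09

4.344e-09 W/m^2


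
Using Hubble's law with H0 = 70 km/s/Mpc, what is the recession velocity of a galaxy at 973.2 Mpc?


v = H0 * d = 70 * 973.2 = 68124.0

68124.0 km/s


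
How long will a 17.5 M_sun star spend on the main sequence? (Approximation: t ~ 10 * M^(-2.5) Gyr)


t = 10 * M^(-2.5) = 10 * 17.5^(-2.5) = 0.0078

0.0078 Gyr


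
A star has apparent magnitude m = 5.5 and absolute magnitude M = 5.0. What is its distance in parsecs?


d = 10^((m - M + 5)/5) = 10^((5.5 - 5.0 + 5)/5) = 12.5893

12.5893 pc


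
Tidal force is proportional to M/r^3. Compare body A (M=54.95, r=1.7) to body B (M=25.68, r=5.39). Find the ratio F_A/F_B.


Ratio = (M1/r1^3) / (M2/r2^3) = (54.95/1.7^3) / (25.68/5.39^3) = 68.2012

68.2012


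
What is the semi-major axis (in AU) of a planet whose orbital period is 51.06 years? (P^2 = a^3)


a = P^(2/3) = 51.06^(2/3) = 13.7632

13.7632 AU


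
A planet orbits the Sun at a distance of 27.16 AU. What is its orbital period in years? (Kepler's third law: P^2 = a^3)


P = a^(3/2) = 27.16^1.5 = 141.545

141.545 years


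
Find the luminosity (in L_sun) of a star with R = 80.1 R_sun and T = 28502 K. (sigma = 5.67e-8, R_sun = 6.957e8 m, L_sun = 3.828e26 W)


R = 80.1 * 6.957e8 m = 5.572557e+10 m. L = 4*pi*R^2*sigma*T^4 = 4*pi*(5.572557e+10)^2 * 5.67e-8 * 28502^4 = 1.460169608e+33 W. L/L_sun = 1.460169608e+33 / 3.828e26 = 3.814e+06

3.814e+06 L_sun


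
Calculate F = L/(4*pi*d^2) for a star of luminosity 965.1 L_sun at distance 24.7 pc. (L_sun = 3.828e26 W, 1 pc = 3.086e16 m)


F = L / (4*pi*d^2) = 3.694e+29 / (4*pi*(7.622e+17)^2) = 5.060e-08

5.060e-08 W/m^2


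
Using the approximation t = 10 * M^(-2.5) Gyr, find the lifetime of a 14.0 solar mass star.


t = 10 * M^(-2.5) = 10 * 14.0^(-2.5) = 0.0136

0.0136 Gyr


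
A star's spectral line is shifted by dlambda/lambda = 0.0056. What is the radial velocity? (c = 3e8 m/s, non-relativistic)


v = (dlambda/lambda) * c = 0.0056 * 3e8 = 1.680e+06

1.680e+06 m/s


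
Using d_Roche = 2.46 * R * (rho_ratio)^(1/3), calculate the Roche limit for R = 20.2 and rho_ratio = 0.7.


d_Roche = 2.46 * 20.2 * 0.7^(1/3) = 44.1217

44.1217


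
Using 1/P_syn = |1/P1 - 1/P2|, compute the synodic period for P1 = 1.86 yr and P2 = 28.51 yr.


1/P_syn = |1/P1 - 1/P2| = |1/1.86 - 1/28.51| => P_syn = 1.9898

1.9898 years


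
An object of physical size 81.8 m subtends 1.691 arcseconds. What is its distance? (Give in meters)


D = size / theta_rad, theta_rad = 1.691 * pi/(180*3600) = 8.198e-06, D = 9.978e+06

9.978e+06 m


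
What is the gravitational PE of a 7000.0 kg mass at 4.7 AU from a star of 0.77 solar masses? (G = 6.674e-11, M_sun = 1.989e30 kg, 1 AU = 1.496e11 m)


M = 0.77 * 1.989e30 kg = 1.53153e+30 kg; r = 4.7 AU * 1.496e11 m/AU = 7.0312e+11 m. U = -GM*m/r = -(6.674e-11 * 1.53153e+30 * 7000.0) / 7.0312e+11 = -1.018e+12

-1.018e+12 J


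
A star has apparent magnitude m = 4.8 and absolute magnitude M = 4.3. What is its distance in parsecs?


d = 10^((m - M + 5)/5) = 10^((4.8 - 4.3 + 5)/5) = 12.5893

12.5893 pc


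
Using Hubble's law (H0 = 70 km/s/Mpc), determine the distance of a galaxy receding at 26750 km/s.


d = v / H0 = 26750 / 70 = 382.1429

382.1429 Mpc


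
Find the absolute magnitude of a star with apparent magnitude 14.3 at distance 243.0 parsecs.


M = m - 5*log10(d) + 5 = 14.3 - 5*log10(243.0) + 5 = 7.372

7.372


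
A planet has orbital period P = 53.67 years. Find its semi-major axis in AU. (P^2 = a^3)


a = P^(2/3) = 53.67^(2/3) = 14.2283

14.2283 AU


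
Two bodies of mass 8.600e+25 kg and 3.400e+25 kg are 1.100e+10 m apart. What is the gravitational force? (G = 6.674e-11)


F = G*m1*m2/r^2 = 6.674e-11 * 8.600e+25 * 3.400e+25 / (1.100e+10)^2 = 6.674e-11 * 2.924e+51 / 1.210e+20 = 1.613e+21

1.613e+21 N


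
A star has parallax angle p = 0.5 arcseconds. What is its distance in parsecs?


d = 1/p = 1/0.5 = 2.0

2.0 pc


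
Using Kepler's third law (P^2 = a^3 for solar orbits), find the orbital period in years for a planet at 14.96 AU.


P = a^(3/2) = 14.96^1.5 = 57.8625

57.8625 years


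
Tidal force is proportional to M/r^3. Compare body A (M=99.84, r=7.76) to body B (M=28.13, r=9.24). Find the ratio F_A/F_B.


Ratio = (M1/r1^3) / (M2/r2^3) = (99.84/7.76^3) / (28.13/9.24^3) = 5.9919

5.9919


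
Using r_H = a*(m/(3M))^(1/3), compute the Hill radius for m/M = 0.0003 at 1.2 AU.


r_H = a * (m/3M)^(1/3) = 1.2 * (0.0003/3)^(1/3) = 0.0557

0.0557 AU


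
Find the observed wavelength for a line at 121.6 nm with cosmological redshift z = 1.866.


lam_obs = lam_emit * (1 + z) = 121.6 * (1 + 1.866) = 348.5056

348.5056 nm


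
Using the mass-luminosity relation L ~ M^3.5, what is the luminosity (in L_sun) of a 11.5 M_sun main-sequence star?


L/L_sun = (M/M_sun)^3.5 = 11.5^3.5 = 5157.5381

5157.5381 L_sun


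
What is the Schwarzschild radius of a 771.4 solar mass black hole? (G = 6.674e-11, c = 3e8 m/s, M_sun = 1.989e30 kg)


M = 771.4 * 1.989e30 kg = 1.5343146e+33 kg. rs = 2GM/c^2 = 2 * 6.674e-11 * 1.5343146e+33 / (3e8)^2 = 2.276e+06

2.276e+06 m


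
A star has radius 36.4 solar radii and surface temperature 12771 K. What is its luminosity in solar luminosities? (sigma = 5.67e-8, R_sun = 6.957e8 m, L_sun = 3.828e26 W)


R = 36.4 * 6.957e8 m = 2.532348e+10 m. L = 4*pi*R^2*sigma*T^4 = 4*pi*(2.532348e+10)^2 * 5.67e-8 * 12771^4 = 1.215456209e+31 W. L/L_sun = 1.215456209e+31 / 3.828e26 = 31751.7296

31751.7296 L_sun


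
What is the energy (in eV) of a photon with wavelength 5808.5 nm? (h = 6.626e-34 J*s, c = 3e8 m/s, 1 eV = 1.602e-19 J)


E = hc/lambda = 6.626e-34 * 3e8 / 5.809e-06 = 3.422e-20 J = 0.2136 eV

0.2136 eV


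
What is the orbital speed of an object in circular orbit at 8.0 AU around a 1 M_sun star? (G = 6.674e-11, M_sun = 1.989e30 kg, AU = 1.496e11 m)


v = sqrt(GM/r) = sqrt(6.674e-11 * 1.989e+30 / 1.197e+12) = 10531.7297

10531.7297 m/s
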